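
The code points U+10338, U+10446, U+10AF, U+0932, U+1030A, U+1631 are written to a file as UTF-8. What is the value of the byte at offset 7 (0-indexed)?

U+10338 → 4-byte form F0 90 8C B8 at offsets 0–3.
U+10446 → 4-byte form F0 90 91 86 at offsets 4–7.
Offset 7 falls in char 2's range; it's byte 4 of F0 90 91 86 = 0x86.

0x86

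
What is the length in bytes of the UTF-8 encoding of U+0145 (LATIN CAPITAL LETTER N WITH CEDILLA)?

U+0145 = 0x145. UTF-8 uses 1 byte below 0x80, 2 below 0x800, 3 below 0x10000, 4 up to 0x10FFFF. 0x145 is in U+0080–U+07FF → 2 bytes.

2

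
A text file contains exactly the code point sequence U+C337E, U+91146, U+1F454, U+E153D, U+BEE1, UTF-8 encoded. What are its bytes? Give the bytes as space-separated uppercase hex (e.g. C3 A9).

F3 83 8D BE F2 91 85 86 F0 9F 91 94 F3 A1 94 BD EB BB A1

U+C337E: 4-byte form → F3 83 8D BE.
U+91146: 4-byte form → F2 91 85 86.
U+1F454: 4-byte form → F0 9F 91 94.
U+E153D: 4-byte form → F3 A1 94 BD.
U+BEE1: 3-byte form → EB BB A1.
Concatenated (19 bytes): F3 83 8D BE F2 91 85 86 F0 9F 91 94 F3 A1 94 BD EB BB A1.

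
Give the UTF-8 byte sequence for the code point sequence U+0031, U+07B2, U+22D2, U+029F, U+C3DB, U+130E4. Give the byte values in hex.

U+0031: 1-byte form → 31.
U+07B2: 2-byte form → DE B2.
U+22D2: 3-byte form → E2 8B 92.
U+029F: 2-byte form → CA 9F.
U+C3DB: 3-byte form → EC 8F 9B.
U+130E4: 4-byte form → F0 93 83 A4.
Concatenated (15 bytes): 31 DE B2 E2 8B 92 CA 9F EC 8F 9B F0 93 83 A4.

31 DE B2 E2 8B 92 CA 9F EC 8F 9B F0 93 83 A4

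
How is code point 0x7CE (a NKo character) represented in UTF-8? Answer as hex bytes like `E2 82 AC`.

U+07CE = 0x7CE = 1998 decimal. In range U+0080–U+07FF → 2-byte form: 110xxxxx 10xxxxxx.
Binary (11 bits): 11111001110.
Split 5+6: 11111 | 001110.
Byte 1: 11011111 = 0xDF.
Byte 2: 10001110 = 0x8E.

DF 8E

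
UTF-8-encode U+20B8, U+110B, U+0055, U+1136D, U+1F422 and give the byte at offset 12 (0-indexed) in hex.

0x9F

U+20B8 → 3-byte form E2 82 B8 at offsets 0–2.
U+110B → 3-byte form E1 84 8B at offsets 3–5.
U+0055 → 1-byte form 55 at offsets 6–6.
U+1136D → 4-byte form F0 91 8D AD at offsets 7–10.
U+1F422 → 4-byte form F0 9F 90 A2 at offsets 11–14.
Offset 12 falls in char 5's range; it's byte 2 of F0 9F 90 A2 = 0x9F.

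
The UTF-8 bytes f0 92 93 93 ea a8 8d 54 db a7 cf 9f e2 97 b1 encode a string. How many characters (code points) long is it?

Byte at offset 0: 0xF0 = 11110000 → 4-byte char (#1). Advance 4.
Byte at offset 4: 0xEA = 11101010 → 3-byte char (#2). Advance 3.
Byte at offset 7: 0x54 = 01010100 → 1-byte char (#3). Advance 1.
Byte at offset 8: 0xDB = 11011011 → 2-byte char (#4). Advance 2.
Byte at offset 10: 0xCF = 11001111 → 2-byte char (#5). Advance 2.
Byte at offset 12: 0xE2 = 11100010 → 3-byte char (#6). Advance 3.
Reached end at offset 15 after 6 code points.

6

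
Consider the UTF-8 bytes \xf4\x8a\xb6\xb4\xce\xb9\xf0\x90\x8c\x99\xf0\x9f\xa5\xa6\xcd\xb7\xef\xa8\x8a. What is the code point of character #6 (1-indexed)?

Offset 0: leading byte 0xF4 = 11110100 → 4-byte char #1 = F4 8A B6 B4.
Offset 4: leading byte 0xCE = 11001110 → 2-byte char #2 = CE B9.
Offset 6: leading byte 0xF0 = 11110000 → 4-byte char #3 = F0 90 8C 99.
Offset 10: leading byte 0xF0 = 11110000 → 4-byte char #4 = F0 9F A5 A6.
Offset 14: leading byte 0xCD = 11001101 → 2-byte char #5 = CD B7.
Offset 16: leading byte 0xEF = 11101111 → 3-byte char #6 = EF A8 8A.
Leading byte 0xEF = 11101111 matches 1110xxxx → 3-byte sequence.
Byte 1: 0xEF = 11101111, payload 1111 (4 bits).
Byte 2: 0xA8 = 10101000 (10xxxxxx ✓), payload 101000.
Byte 3: 0x8A = 10001010 (10xxxxxx ✓), payload 001010.
Concatenate: 1111101000001010 = 0xFA0A (16 bits → U+FA0A).

U+FA0A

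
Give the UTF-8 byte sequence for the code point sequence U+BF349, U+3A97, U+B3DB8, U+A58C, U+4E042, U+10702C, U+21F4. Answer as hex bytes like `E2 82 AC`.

U+BF349: 4-byte form → F2 BF 8D 89.
U+3A97: 3-byte form → E3 AA 97.
U+B3DB8: 4-byte form → F2 B3 B6 B8.
U+A58C: 3-byte form → EA 96 8C.
U+4E042: 4-byte form → F1 8E 81 82.
U+10702C: 4-byte form → F4 87 80 AC.
U+21F4: 3-byte form → E2 87 B4.
Concatenated (25 bytes): F2 BF 8D 89 E3 AA 97 F2 B3 B6 B8 EA 96 8C F1 8E 81 82 F4 87 80 AC E2 87 B4.

F2 BF 8D 89 E3 AA 97 F2 B3 B6 B8 EA 96 8C F1 8E 81 82 F4 87 80 AC E2 87 B4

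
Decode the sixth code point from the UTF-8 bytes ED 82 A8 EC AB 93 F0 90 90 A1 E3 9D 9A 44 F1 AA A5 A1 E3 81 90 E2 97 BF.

Offset 0: leading byte 0xED = 11101101 → 3-byte char #1 = ED 82 A8.
Offset 3: leading byte 0xEC = 11101100 → 3-byte char #2 = EC AB 93.
Offset 6: leading byte 0xF0 = 11110000 → 4-byte char #3 = F0 90 90 A1.
Offset 10: leading byte 0xE3 = 11100011 → 3-byte char #4 = E3 9D 9A.
Offset 13: leading byte 0x44 = 01000100 → 1-byte char #5 = 44.
Offset 14: leading byte 0xF1 = 11110001 → 4-byte char #6 = F1 AA A5 A1.
Leading byte 0xF1 = 11110001 matches 11110xxx → 4-byte sequence.
Byte 1: 0xF1 = 11110001, payload 001 (3 bits).
Byte 2: 0xAA = 10101010 (10xxxxxx ✓), payload 101010.
Byte 3: 0xA5 = 10100101 (10xxxxxx ✓), payload 100101.
Byte 4: 0xA1 = 10100001 (10xxxxxx ✓), payload 100001.
Concatenate: 001101010100101100001 = 0x6A961 (21 bits → U+6A961).

U+6A961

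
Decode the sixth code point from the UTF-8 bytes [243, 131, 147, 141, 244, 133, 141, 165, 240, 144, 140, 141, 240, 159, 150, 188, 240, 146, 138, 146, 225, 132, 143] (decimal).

Offset 0: leading byte 0xF3 = 11110011 → 4-byte char #1 = F3 83 93 8D.
Offset 4: leading byte 0xF4 = 11110100 → 4-byte char #2 = F4 85 8D A5.
Offset 8: leading byte 0xF0 = 11110000 → 4-byte char #3 = F0 90 8C 8D.
Offset 12: leading byte 0xF0 = 11110000 → 4-byte char #4 = F0 9F 96 BC.
Offset 16: leading byte 0xF0 = 11110000 → 4-byte char #5 = F0 92 8A 92.
Offset 20: leading byte 0xE1 = 11100001 → 3-byte char #6 = E1 84 8F.
Leading byte 0xE1 = 11100001 matches 1110xxxx → 3-byte sequence.
Byte 1: 0xE1 = 11100001, payload 0001 (4 bits).
Byte 2: 0x84 = 10000100 (10xxxxxx ✓), payload 000100.
Byte 3: 0x8F = 10001111 (10xxxxxx ✓), payload 001111.
Concatenate: 0001000100001111 = 0x110F (16 bits → U+110F).

U+110F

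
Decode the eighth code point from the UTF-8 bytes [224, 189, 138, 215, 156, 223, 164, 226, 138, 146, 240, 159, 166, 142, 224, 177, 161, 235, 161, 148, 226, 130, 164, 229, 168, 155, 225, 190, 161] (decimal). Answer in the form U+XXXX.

U+20A4

Offset 0: leading byte 0xE0 = 11100000 → 3-byte char #1 = E0 BD 8A.
Offset 3: leading byte 0xD7 = 11010111 → 2-byte char #2 = D7 9C.
Offset 5: leading byte 0xDF = 11011111 → 2-byte char #3 = DF A4.
Offset 7: leading byte 0xE2 = 11100010 → 3-byte char #4 = E2 8A 92.
Offset 10: leading byte 0xF0 = 11110000 → 4-byte char #5 = F0 9F A6 8E.
Offset 14: leading byte 0xE0 = 11100000 → 3-byte char #6 = E0 B1 A1.
Offset 17: leading byte 0xEB = 11101011 → 3-byte char #7 = EB A1 94.
Offset 20: leading byte 0xE2 = 11100010 → 3-byte char #8 = E2 82 A4.
Leading byte 0xE2 = 11100010 matches 1110xxxx → 3-byte sequence.
Byte 1: 0xE2 = 11100010, payload 0010 (4 bits).
Byte 2: 0x82 = 10000010 (10xxxxxx ✓), payload 000010.
Byte 3: 0xA4 = 10100100 (10xxxxxx ✓), payload 100100.
Concatenate: 0010000010100100 = 0x20A4 (16 bits → U+20A4).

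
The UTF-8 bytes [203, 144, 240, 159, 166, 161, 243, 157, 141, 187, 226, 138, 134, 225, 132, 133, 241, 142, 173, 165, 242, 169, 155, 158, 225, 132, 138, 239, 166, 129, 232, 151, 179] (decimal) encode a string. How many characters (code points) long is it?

Byte at offset 0: 0xCB = 11001011 → 2-byte char (#1). Advance 2.
Byte at offset 2: 0xF0 = 11110000 → 4-byte char (#2). Advance 4.
Byte at offset 6: 0xF3 = 11110011 → 4-byte char (#3). Advance 4.
Byte at offset 10: 0xE2 = 11100010 → 3-byte char (#4). Advance 3.
Byte at offset 13: 0xE1 = 11100001 → 3-byte char (#5). Advance 3.
Byte at offset 16: 0xF1 = 11110001 → 4-byte char (#6). Advance 4.
Byte at offset 20: 0xF2 = 11110010 → 4-byte char (#7). Advance 4.
Byte at offset 24: 0xE1 = 11100001 → 3-byte char (#8). Advance 3.
Byte at offset 27: 0xEF = 11101111 → 3-byte char (#9). Advance 3.
Byte at offset 30: 0xE8 = 11101000 → 3-byte char (#10). Advance 3.
Reached end at offset 33 after 10 code points.

10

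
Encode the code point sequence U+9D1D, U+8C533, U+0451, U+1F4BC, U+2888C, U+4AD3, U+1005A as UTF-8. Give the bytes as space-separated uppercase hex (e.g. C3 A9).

E9 B4 9D F2 8C 94 B3 D1 91 F0 9F 92 BC F0 A8 A2 8C E4 AB 93 F0 90 81 9A

U+9D1D: 3-byte form → E9 B4 9D.
U+8C533: 4-byte form → F2 8C 94 B3.
U+0451: 2-byte form → D1 91.
U+1F4BC: 4-byte form → F0 9F 92 BC.
U+2888C: 4-byte form → F0 A8 A2 8C.
U+4AD3: 3-byte form → E4 AB 93.
U+1005A: 4-byte form → F0 90 81 9A.
Concatenated (24 bytes): E9 B4 9D F2 8C 94 B3 D1 91 F0 9F 92 BC F0 A8 A2 8C E4 AB 93 F0 90 81 9A.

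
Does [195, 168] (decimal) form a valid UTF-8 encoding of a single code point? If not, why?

valid

Leading byte 0xC3 = 11000011 → 2-byte form.
Continuation bytes 0xA8=10101000 all match 10xxxxxx.
Decoded value 0xE8 is ≥ 0x80 (shortest form) and not a surrogate.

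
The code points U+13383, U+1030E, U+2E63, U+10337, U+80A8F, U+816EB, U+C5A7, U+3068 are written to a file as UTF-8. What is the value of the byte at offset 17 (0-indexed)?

0xAA

U+13383 → 4-byte form F0 93 8E 83 at offsets 0–3.
U+1030E → 4-byte form F0 90 8C 8E at offsets 4–7.
U+2E63 → 3-byte form E2 B9 A3 at offsets 8–10.
U+10337 → 4-byte form F0 90 8C B7 at offsets 11–14.
U+80A8F → 4-byte form F2 80 AA 8F at offsets 15–18.
Offset 17 falls in char 5's range; it's byte 3 of F2 80 AA 8F = 0xAA.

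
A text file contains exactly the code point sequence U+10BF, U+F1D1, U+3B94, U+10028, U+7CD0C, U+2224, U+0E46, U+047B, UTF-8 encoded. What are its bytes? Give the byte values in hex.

U+10BF: 3-byte form → E1 82 BF.
U+F1D1: 3-byte form → EF 87 91.
U+3B94: 3-byte form → E3 AE 94.
U+10028: 4-byte form → F0 90 80 A8.
U+7CD0C: 4-byte form → F1 BC B4 8C.
U+2224: 3-byte form → E2 88 A4.
U+0E46: 3-byte form → E0 B9 86.
U+047B: 2-byte form → D1 BB.
Concatenated (25 bytes): E1 82 BF EF 87 91 E3 AE 94 F0 90 80 A8 F1 BC B4 8C E2 88 A4 E0 B9 86 D1 BB.

E1 82 BF EF 87 91 E3 AE 94 F0 90 80 A8 F1 BC B4 8C E2 88 A4 E0 B9 86 D1 BB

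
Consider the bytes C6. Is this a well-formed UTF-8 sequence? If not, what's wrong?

invalid (sequence truncated)

Leading byte 0xC6 = 11000110 → 2-byte form, but only 1 byte is present.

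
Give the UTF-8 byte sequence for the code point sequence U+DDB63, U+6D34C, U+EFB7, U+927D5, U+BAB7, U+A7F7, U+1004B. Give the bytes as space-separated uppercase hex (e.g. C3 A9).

U+DDB63: 4-byte form → F3 9D AD A3.
U+6D34C: 4-byte form → F1 AD 8D 8C.
U+EFB7: 3-byte form → EE BE B7.
U+927D5: 4-byte form → F2 92 9F 95.
U+BAB7: 3-byte form → EB AA B7.
U+A7F7: 3-byte form → EA 9F B7.
U+1004B: 4-byte form → F0 90 81 8B.
Concatenated (25 bytes): F3 9D AD A3 F1 AD 8D 8C EE BE B7 F2 92 9F 95 EB AA B7 EA 9F B7 F0 90 81 8B.

F3 9D AD A3 F1 AD 8D 8C EE BE B7 F2 92 9F 95 EB AA B7 EA 9F B7 F0 90 81 8B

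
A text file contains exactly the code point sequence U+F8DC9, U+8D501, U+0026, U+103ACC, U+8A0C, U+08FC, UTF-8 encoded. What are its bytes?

U+F8DC9: 4-byte form → F3 B8 B7 89.
U+8D501: 4-byte form → F2 8D 94 81.
U+0026: 1-byte form → 26.
U+103ACC: 4-byte form → F4 83 AB 8C.
U+8A0C: 3-byte form → E8 A8 8C.
U+08FC: 3-byte form → E0 A3 BC.
Concatenated (19 bytes): F3 B8 B7 89 F2 8D 94 81 26 F4 83 AB 8C E8 A8 8C E0 A3 BC.

F3 B8 B7 89 F2 8D 94 81 26 F4 83 AB 8C E8 A8 8C E0 A3 BC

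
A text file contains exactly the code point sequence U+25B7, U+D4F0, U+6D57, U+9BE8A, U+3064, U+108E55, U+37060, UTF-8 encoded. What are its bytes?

E2 96 B7 ED 93 B0 E6 B5 97 F2 9B BA 8A E3 81 A4 F4 88 B9 95 F0 B7 81 A0

U+25B7: 3-byte form → E2 96 B7.
U+D4F0: 3-byte form → ED 93 B0.
U+6D57: 3-byte form → E6 B5 97.
U+9BE8A: 4-byte form → F2 9B BA 8A.
U+3064: 3-byte form → E3 81 A4.
U+108E55: 4-byte form → F4 88 B9 95.
U+37060: 4-byte form → F0 B7 81 A0.
Concatenated (24 bytes): E2 96 B7 ED 93 B0 E6 B5 97 F2 9B BA 8A E3 81 A4 F4 88 B9 95 F0 B7 81 A0.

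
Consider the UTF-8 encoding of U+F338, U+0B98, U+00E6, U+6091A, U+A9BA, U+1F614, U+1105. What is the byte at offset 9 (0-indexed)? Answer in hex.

0xA0

U+F338 → 3-byte form EF 8C B8 at offsets 0–2.
U+0B98 → 3-byte form E0 AE 98 at offsets 3–5.
U+00E6 → 2-byte form C3 A6 at offsets 6–7.
U+6091A → 4-byte form F1 A0 A4 9A at offsets 8–11.
Offset 9 falls in char 4's range; it's byte 2 of F1 A0 A4 9A = 0xA0.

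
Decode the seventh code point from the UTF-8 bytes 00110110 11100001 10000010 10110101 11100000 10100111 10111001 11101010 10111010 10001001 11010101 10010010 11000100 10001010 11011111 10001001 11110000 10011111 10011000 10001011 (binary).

U+07C9

Offset 0: leading byte 0x36 = 00110110 → 1-byte char #1 = 36.
Offset 1: leading byte 0xE1 = 11100001 → 3-byte char #2 = E1 82 B5.
Offset 4: leading byte 0xE0 = 11100000 → 3-byte char #3 = E0 A7 B9.
Offset 7: leading byte 0xEA = 11101010 → 3-byte char #4 = EA BA 89.
Offset 10: leading byte 0xD5 = 11010101 → 2-byte char #5 = D5 92.
Offset 12: leading byte 0xC4 = 11000100 → 2-byte char #6 = C4 8A.
Offset 14: leading byte 0xDF = 11011111 → 2-byte char #7 = DF 89.
Leading byte 0xDF = 11011111 matches 110xxxxx → 2-byte sequence.
Byte 1: 0xDF = 11011111, payload 11111 (5 bits).
Byte 2: 0x89 = 10001001 (10xxxxxx ✓), payload 001001.
Concatenate: 11111001001 = 0x7C9 (11 bits → U+07C9).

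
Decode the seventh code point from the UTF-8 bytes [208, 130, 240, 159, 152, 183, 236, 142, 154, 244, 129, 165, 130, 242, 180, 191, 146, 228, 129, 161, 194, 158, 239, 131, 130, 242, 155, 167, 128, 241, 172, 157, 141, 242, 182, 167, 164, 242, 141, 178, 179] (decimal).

Offset 0: leading byte 0xD0 = 11010000 → 2-byte char #1 = D0 82.
Offset 2: leading byte 0xF0 = 11110000 → 4-byte char #2 = F0 9F 98 B7.
Offset 6: leading byte 0xEC = 11101100 → 3-byte char #3 = EC 8E 9A.
Offset 9: leading byte 0xF4 = 11110100 → 4-byte char #4 = F4 81 A5 82.
Offset 13: leading byte 0xF2 = 11110010 → 4-byte char #5 = F2 B4 BF 92.
Offset 17: leading byte 0xE4 = 11100100 → 3-byte char #6 = E4 81 A1.
Offset 20: leading byte 0xC2 = 11000010 → 2-byte char #7 = C2 9E.
Leading byte 0xC2 = 11000010 matches 110xxxxx → 2-byte sequence.
Byte 1: 0xC2 = 11000010, payload 00010 (5 bits).
Byte 2: 0x9E = 10011110 (10xxxxxx ✓), payload 011110.
Concatenate: 00010011110 = 0x9E (11 bits → U+009E).

U+009E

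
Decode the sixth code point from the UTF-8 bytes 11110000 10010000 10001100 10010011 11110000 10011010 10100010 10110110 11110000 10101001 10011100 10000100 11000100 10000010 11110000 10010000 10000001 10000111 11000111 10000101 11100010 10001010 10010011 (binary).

Offset 0: leading byte 0xF0 = 11110000 → 4-byte char #1 = F0 90 8C 93.
Offset 4: leading byte 0xF0 = 11110000 → 4-byte char #2 = F0 9A A2 B6.
Offset 8: leading byte 0xF0 = 11110000 → 4-byte char #3 = F0 A9 9C 84.
Offset 12: leading byte 0xC4 = 11000100 → 2-byte char #4 = C4 82.
Offset 14: leading byte 0xF0 = 11110000 → 4-byte char #5 = F0 90 81 87.
Offset 18: leading byte 0xC7 = 11000111 → 2-byte char #6 = C7 85.
Leading byte 0xC7 = 11000111 matches 110xxxxx → 2-byte sequence.
Byte 1: 0xC7 = 11000111, payload 00111 (5 bits).
Byte 2: 0x85 = 10000101 (10xxxxxx ✓), payload 000101.
Concatenate: 00111000101 = 0x1C5 (11 bits → U+01C5).

U+01C5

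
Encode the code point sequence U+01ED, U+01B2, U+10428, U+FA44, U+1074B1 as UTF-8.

U+01ED: 2-byte form → C7 AD.
U+01B2: 2-byte form → C6 B2.
U+10428: 4-byte form → F0 90 90 A8.
U+FA44: 3-byte form → EF A9 84.
U+1074B1: 4-byte form → F4 87 92 B1.
Concatenated (15 bytes): C7 AD C6 B2 F0 90 90 A8 EF A9 84 F4 87 92 B1.

C7 AD C6 B2 F0 90 90 A8 EF A9 84 F4 87 92 B1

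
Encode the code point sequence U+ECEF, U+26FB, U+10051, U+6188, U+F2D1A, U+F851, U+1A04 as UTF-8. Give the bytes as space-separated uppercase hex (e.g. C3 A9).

EE B3 AF E2 9B BB F0 90 81 91 E6 86 88 F3 B2 B4 9A EF A1 91 E1 A8 84

U+ECEF: 3-byte form → EE B3 AF.
U+26FB: 3-byte form → E2 9B BB.
U+10051: 4-byte form → F0 90 81 91.
U+6188: 3-byte form → E6 86 88.
U+F2D1A: 4-byte form → F3 B2 B4 9A.
U+F851: 3-byte form → EF A1 91.
U+1A04: 3-byte form → E1 A8 84.
Concatenated (23 bytes): EE B3 AF E2 9B BB F0 90 81 91 E6 86 88 F3 B2 B4 9A EF A1 91 E1 A8 84.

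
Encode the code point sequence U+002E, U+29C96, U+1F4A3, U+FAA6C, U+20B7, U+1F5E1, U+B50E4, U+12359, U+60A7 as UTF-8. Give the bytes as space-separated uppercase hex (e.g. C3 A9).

U+002E: 1-byte form → 2E.
U+29C96: 4-byte form → F0 A9 B2 96.
U+1F4A3: 4-byte form → F0 9F 92 A3.
U+FAA6C: 4-byte form → F3 BA A9 AC.
U+20B7: 3-byte form → E2 82 B7.
U+1F5E1: 4-byte form → F0 9F 97 A1.
U+B50E4: 4-byte form → F2 B5 83 A4.
U+12359: 4-byte form → F0 92 8D 99.
U+60A7: 3-byte form → E6 82 A7.
Concatenated (31 bytes): 2E F0 A9 B2 96 F0 9F 92 A3 F3 BA A9 AC E2 82 B7 F0 9F 97 A1 F2 B5 83 A4 F0 92 8D 99 E6 82 A7.

2E F0 A9 B2 96 F0 9F 92 A3 F3 BA A9 AC E2 82 B7 F0 9F 97 A1 F2 B5 83 A4 F0 92 8D 99 E6 82 A7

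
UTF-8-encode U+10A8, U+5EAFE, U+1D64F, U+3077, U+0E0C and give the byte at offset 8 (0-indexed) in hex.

U+10A8 → 3-byte form E1 82 A8 at offsets 0–2.
U+5EAFE → 4-byte form F1 9E AB BE at offsets 3–6.
U+1D64F → 4-byte form F0 9D 99 8F at offsets 7–10.
Offset 8 falls in char 3's range; it's byte 2 of F0 9D 99 8F = 0x9D.

0x9D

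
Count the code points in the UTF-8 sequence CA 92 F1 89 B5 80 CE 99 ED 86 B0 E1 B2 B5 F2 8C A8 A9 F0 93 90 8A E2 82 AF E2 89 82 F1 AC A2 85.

10

Byte at offset 0: 0xCA = 11001010 → 2-byte char (#1). Advance 2.
Byte at offset 2: 0xF1 = 11110001 → 4-byte char (#2). Advance 4.
Byte at offset 6: 0xCE = 11001110 → 2-byte char (#3). Advance 2.
Byte at offset 8: 0xED = 11101101 → 3-byte char (#4). Advance 3.
Byte at offset 11: 0xE1 = 11100001 → 3-byte char (#5). Advance 3.
Byte at offset 14: 0xF2 = 11110010 → 4-byte char (#6). Advance 4.
Byte at offset 18: 0xF0 = 11110000 → 4-byte char (#7). Advance 4.
Byte at offset 22: 0xE2 = 11100010 → 3-byte char (#8). Advance 3.
Byte at offset 25: 0xE2 = 11100010 → 3-byte char (#9). Advance 3.
Byte at offset 28: 0xF1 = 11110001 → 4-byte char (#10). Advance 4.
Reached end at offset 32 after 10 code points.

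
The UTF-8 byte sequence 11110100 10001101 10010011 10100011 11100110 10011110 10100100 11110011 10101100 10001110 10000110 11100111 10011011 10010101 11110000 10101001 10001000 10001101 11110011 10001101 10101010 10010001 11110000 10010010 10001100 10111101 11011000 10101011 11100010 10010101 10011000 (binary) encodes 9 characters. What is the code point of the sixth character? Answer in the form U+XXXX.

U+CDA91

Offset 0: leading byte 0xF4 = 11110100 → 4-byte char #1 = F4 8D 93 A3.
Offset 4: leading byte 0xE6 = 11100110 → 3-byte char #2 = E6 9E A4.
Offset 7: leading byte 0xF3 = 11110011 → 4-byte char #3 = F3 AC 8E 86.
Offset 11: leading byte 0xE7 = 11100111 → 3-byte char #4 = E7 9B 95.
Offset 14: leading byte 0xF0 = 11110000 → 4-byte char #5 = F0 A9 88 8D.
Offset 18: leading byte 0xF3 = 11110011 → 4-byte char #6 = F3 8D AA 91.
Leading byte 0xF3 = 11110011 matches 11110xxx → 4-byte sequence.
Byte 1: 0xF3 = 11110011, payload 011 (3 bits).
Byte 2: 0x8D = 10001101 (10xxxxxx ✓), payload 001101.
Byte 3: 0xAA = 10101010 (10xxxxxx ✓), payload 101010.
Byte 4: 0x91 = 10010001 (10xxxxxx ✓), payload 010001.
Concatenate: 011001101101010010001 = 0xCDA91 (21 bits → U+CDA91).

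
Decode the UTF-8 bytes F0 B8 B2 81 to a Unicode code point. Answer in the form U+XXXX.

U+38C81

Leading byte 0xF0 = 11110000 matches 11110xxx → 4-byte sequence.
Byte 1: 0xF0 = 11110000, payload 000 (3 bits).
Byte 2: 0xB8 = 10111000 (10xxxxxx ✓), payload 111000.
Byte 3: 0xB2 = 10110010 (10xxxxxx ✓), payload 110010.
Byte 4: 0x81 = 10000001 (10xxxxxx ✓), payload 000001.
Concatenate: 000111000110010000001 = 0x38C81 (21 bits → U+38C81).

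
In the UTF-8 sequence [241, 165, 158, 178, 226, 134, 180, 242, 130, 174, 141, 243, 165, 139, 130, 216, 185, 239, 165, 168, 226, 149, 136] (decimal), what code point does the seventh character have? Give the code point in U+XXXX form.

U+2548

Offset 0: leading byte 0xF1 = 11110001 → 4-byte char #1 = F1 A5 9E B2.
Offset 4: leading byte 0xE2 = 11100010 → 3-byte char #2 = E2 86 B4.
Offset 7: leading byte 0xF2 = 11110010 → 4-byte char #3 = F2 82 AE 8D.
Offset 11: leading byte 0xF3 = 11110011 → 4-byte char #4 = F3 A5 8B 82.
Offset 15: leading byte 0xD8 = 11011000 → 2-byte char #5 = D8 B9.
Offset 17: leading byte 0xEF = 11101111 → 3-byte char #6 = EF A5 A8.
Offset 20: leading byte 0xE2 = 11100010 → 3-byte char #7 = E2 95 88.
Leading byte 0xE2 = 11100010 matches 1110xxxx → 3-byte sequence.
Byte 1: 0xE2 = 11100010, payload 0010 (4 bits).
Byte 2: 0x95 = 10010101 (10xxxxxx ✓), payload 010101.
Byte 3: 0x88 = 10001000 (10xxxxxx ✓), payload 001000.
Concatenate: 0010010101001000 = 0x2548 (16 bits → U+2548).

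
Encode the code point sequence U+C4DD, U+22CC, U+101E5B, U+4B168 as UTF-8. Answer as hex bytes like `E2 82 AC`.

EC 93 9D E2 8B 8C F4 81 B9 9B F1 8B 85 A8

U+C4DD: 3-byte form → EC 93 9D.
U+22CC: 3-byte form → E2 8B 8C.
U+101E5B: 4-byte form → F4 81 B9 9B.
U+4B168: 4-byte form → F1 8B 85 A8.
Concatenated (14 bytes): EC 93 9D E2 8B 8C F4 81 B9 9B F1 8B 85 A8.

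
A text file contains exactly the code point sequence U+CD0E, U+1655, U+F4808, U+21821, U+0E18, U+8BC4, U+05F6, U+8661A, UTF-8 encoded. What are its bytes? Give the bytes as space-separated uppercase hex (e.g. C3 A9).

U+CD0E: 3-byte form → EC B4 8E.
U+1655: 3-byte form → E1 99 95.
U+F4808: 4-byte form → F3 B4 A0 88.
U+21821: 4-byte form → F0 A1 A0 A1.
U+0E18: 3-byte form → E0 B8 98.
U+8BC4: 3-byte form → E8 AF 84.
U+05F6: 2-byte form → D7 B6.
U+8661A: 4-byte form → F2 86 98 9A.
Concatenated (26 bytes): EC B4 8E E1 99 95 F3 B4 A0 88 F0 A1 A0 A1 E0 B8 98 E8 AF 84 D7 B6 F2 86 98 9A.

EC B4 8E E1 99 95 F3 B4 A0 88 F0 A1 A0 A1 E0 B8 98 E8 AF 84 D7 B6 F2 86 98 9A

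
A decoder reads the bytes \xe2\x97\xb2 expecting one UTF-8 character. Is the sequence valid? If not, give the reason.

valid

Leading byte 0xE2 = 11100010 → 3-byte form.
Continuation bytes 0x97=10010111, 0xB2=10110010 all match 10xxxxxx.
Decoded value 0x25F2 is ≥ 0x800 (shortest form) and not a surrogate.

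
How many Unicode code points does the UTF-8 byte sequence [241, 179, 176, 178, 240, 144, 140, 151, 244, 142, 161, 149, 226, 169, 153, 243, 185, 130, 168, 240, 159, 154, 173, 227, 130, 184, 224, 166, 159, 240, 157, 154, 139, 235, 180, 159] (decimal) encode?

10

Byte at offset 0: 0xF1 = 11110001 → 4-byte char (#1). Advance 4.
Byte at offset 4: 0xF0 = 11110000 → 4-byte char (#2). Advance 4.
Byte at offset 8: 0xF4 = 11110100 → 4-byte char (#3). Advance 4.
Byte at offset 12: 0xE2 = 11100010 → 3-byte char (#4). Advance 3.
Byte at offset 15: 0xF3 = 11110011 → 4-byte char (#5). Advance 4.
Byte at offset 19: 0xF0 = 11110000 → 4-byte char (#6). Advance 4.
Byte at offset 23: 0xE3 = 11100011 → 3-byte char (#7). Advance 3.
Byte at offset 26: 0xE0 = 11100000 → 3-byte char (#8). Advance 3.
Byte at offset 29: 0xF0 = 11110000 → 4-byte char (#9). Advance 4.
Byte at offset 33: 0xEB = 11101011 → 3-byte char (#10). Advance 3.
Reached end at offset 36 after 10 code points.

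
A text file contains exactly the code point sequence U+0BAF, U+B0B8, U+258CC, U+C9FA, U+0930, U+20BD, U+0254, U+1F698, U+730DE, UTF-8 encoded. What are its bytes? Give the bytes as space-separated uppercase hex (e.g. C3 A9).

E0 AE AF EB 82 B8 F0 A5 A3 8C EC A7 BA E0 A4 B0 E2 82 BD C9 94 F0 9F 9A 98 F1 B3 83 9E

U+0BAF: 3-byte form → E0 AE AF.
U+B0B8: 3-byte form → EB 82 B8.
U+258CC: 4-byte form → F0 A5 A3 8C.
U+C9FA: 3-byte form → EC A7 BA.
U+0930: 3-byte form → E0 A4 B0.
U+20BD: 3-byte form → E2 82 BD.
U+0254: 2-byte form → C9 94.
U+1F698: 4-byte form → F0 9F 9A 98.
U+730DE: 4-byte form → F1 B3 83 9E.
Concatenated (29 bytes): E0 AE AF EB 82 B8 F0 A5 A3 8C EC A7 BA E0 A4 B0 E2 82 BD C9 94 F0 9F 9A 98 F1 B3 83 9E.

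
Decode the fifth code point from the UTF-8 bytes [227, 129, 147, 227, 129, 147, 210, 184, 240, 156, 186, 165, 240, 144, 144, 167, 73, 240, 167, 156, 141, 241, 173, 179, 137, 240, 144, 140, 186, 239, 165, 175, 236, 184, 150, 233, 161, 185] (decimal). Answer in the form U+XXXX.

Offset 0: leading byte 0xE3 = 11100011 → 3-byte char #1 = E3 81 93.
Offset 3: leading byte 0xE3 = 11100011 → 3-byte char #2 = E3 81 93.
Offset 6: leading byte 0xD2 = 11010010 → 2-byte char #3 = D2 B8.
Offset 8: leading byte 0xF0 = 11110000 → 4-byte char #4 = F0 9C BA A5.
Offset 12: leading byte 0xF0 = 11110000 → 4-byte char #5 = F0 90 90 A7.
Leading byte 0xF0 = 11110000 matches 11110xxx → 4-byte sequence.
Byte 1: 0xF0 = 11110000, payload 000 (3 bits).
Byte 2: 0x90 = 10010000 (10xxxxxx ✓), payload 010000.
Byte 3: 0x90 = 10010000 (10xxxxxx ✓), payload 010000.
Byte 4: 0xA7 = 10100111 (10xxxxxx ✓), payload 100111.
Concatenate: 000010000010000100111 = 0x10427 (21 bits → U+10427).

U+10427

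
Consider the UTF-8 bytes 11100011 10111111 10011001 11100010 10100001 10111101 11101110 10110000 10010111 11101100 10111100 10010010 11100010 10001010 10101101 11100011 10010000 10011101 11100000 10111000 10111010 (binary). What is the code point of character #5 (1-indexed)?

U+22AD

Offset 0: leading byte 0xE3 = 11100011 → 3-byte char #1 = E3 BF 99.
Offset 3: leading byte 0xE2 = 11100010 → 3-byte char #2 = E2 A1 BD.
Offset 6: leading byte 0xEE = 11101110 → 3-byte char #3 = EE B0 97.
Offset 9: leading byte 0xEC = 11101100 → 3-byte char #4 = EC BC 92.
Offset 12: leading byte 0xE2 = 11100010 → 3-byte char #5 = E2 8A AD.
Leading byte 0xE2 = 11100010 matches 1110xxxx → 3-byte sequence.
Byte 1: 0xE2 = 11100010, payload 0010 (4 bits).
Byte 2: 0x8A = 10001010 (10xxxxxx ✓), payload 001010.
Byte 3: 0xAD = 10101101 (10xxxxxx ✓), payload 101101.
Concatenate: 0010001010101101 = 0x22AD (16 bits → U+22AD).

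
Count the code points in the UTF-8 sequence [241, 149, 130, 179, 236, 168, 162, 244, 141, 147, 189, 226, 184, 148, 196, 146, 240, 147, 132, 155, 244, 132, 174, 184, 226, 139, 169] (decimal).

8

Byte at offset 0: 0xF1 = 11110001 → 4-byte char (#1). Advance 4.
Byte at offset 4: 0xEC = 11101100 → 3-byte char (#2). Advance 3.
Byte at offset 7: 0xF4 = 11110100 → 4-byte char (#3). Advance 4.
Byte at offset 11: 0xE2 = 11100010 → 3-byte char (#4). Advance 3.
Byte at offset 14: 0xC4 = 11000100 → 2-byte char (#5). Advance 2.
Byte at offset 16: 0xF0 = 11110000 → 4-byte char (#6). Advance 4.
Byte at offset 20: 0xF4 = 11110100 → 4-byte char (#7). Advance 4.
Byte at offset 24: 0xE2 = 11100010 → 3-byte char (#8). Advance 3.
Reached end at offset 27 after 8 code points.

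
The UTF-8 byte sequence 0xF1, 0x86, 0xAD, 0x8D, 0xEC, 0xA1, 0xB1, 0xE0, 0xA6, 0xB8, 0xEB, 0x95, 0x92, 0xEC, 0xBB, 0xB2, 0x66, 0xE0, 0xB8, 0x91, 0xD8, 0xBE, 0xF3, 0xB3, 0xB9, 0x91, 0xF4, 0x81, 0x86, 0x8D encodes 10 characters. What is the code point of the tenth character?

Offset 0: leading byte 0xF1 = 11110001 → 4-byte char #1 = F1 86 AD 8D.
Offset 4: leading byte 0xEC = 11101100 → 3-byte char #2 = EC A1 B1.
Offset 7: leading byte 0xE0 = 11100000 → 3-byte char #3 = E0 A6 B8.
Offset 10: leading byte 0xEB = 11101011 → 3-byte char #4 = EB 95 92.
Offset 13: leading byte 0xEC = 11101100 → 3-byte char #5 = EC BB B2.
Offset 16: leading byte 0x66 = 01100110 → 1-byte char #6 = 66.
Offset 17: leading byte 0xE0 = 11100000 → 3-byte char #7 = E0 B8 91.
Offset 20: leading byte 0xD8 = 11011000 → 2-byte char #8 = D8 BE.
Offset 22: leading byte 0xF3 = 11110011 → 4-byte char #9 = F3 B3 B9 91.
Offset 26: leading byte 0xF4 = 11110100 → 4-byte char #10 = F4 81 86 8D.
Leading byte 0xF4 = 11110100 matches 11110xxx → 4-byte sequence.
Byte 1: 0xF4 = 11110100, payload 100 (3 bits).
Byte 2: 0x81 = 10000001 (10xxxxxx ✓), payload 000001.
Byte 3: 0x86 = 10000110 (10xxxxxx ✓), payload 000110.
Byte 4: 0x8D = 10001101 (10xxxxxx ✓), payload 001101.
Concatenate: 100000001000110001101 = 0x10118D (21 bits → U+10118D).

U+10118D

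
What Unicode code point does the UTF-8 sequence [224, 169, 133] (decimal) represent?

U+0A45

Leading byte 0xE0 = 11100000 matches 1110xxxx → 3-byte sequence.
Byte 1: 0xE0 = 11100000, payload 0000 (4 bits).
Byte 2: 0xA9 = 10101001 (10xxxxxx ✓), payload 101001.
Byte 3: 0x85 = 10000101 (10xxxxxx ✓), payload 000101.
Concatenate: 0000101001000101 = 0xA45 (16 bits → U+0A45).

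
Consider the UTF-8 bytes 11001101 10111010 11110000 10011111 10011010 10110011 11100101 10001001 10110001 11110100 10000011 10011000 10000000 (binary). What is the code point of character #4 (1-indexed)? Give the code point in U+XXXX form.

U+103600

Offset 0: leading byte 0xCD = 11001101 → 2-byte char #1 = CD BA.
Offset 2: leading byte 0xF0 = 11110000 → 4-byte char #2 = F0 9F 9A B3.
Offset 6: leading byte 0xE5 = 11100101 → 3-byte char #3 = E5 89 B1.
Offset 9: leading byte 0xF4 = 11110100 → 4-byte char #4 = F4 83 98 80.
Leading byte 0xF4 = 11110100 matches 11110xxx → 4-byte sequence.
Byte 1: 0xF4 = 11110100, payload 100 (3 bits).
Byte 2: 0x83 = 10000011 (10xxxxxx ✓), payload 000011.
Byte 3: 0x98 = 10011000 (10xxxxxx ✓), payload 011000.
Byte 4: 0x80 = 10000000 (10xxxxxx ✓), payload 000000.
Concatenate: 100000011011000000000 = 0x103600 (21 bits → U+103600).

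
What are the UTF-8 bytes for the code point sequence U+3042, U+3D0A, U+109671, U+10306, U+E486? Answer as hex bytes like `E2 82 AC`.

E3 81 82 E3 B4 8A F4 89 99 B1 F0 90 8C 86 EE 92 86

U+3042: 3-byte form → E3 81 82.
U+3D0A: 3-byte form → E3 B4 8A.
U+109671: 4-byte form → F4 89 99 B1.
U+10306: 4-byte form → F0 90 8C 86.
U+E486: 3-byte form → EE 92 86.
Concatenated (17 bytes): E3 81 82 E3 B4 8A F4 89 99 B1 F0 90 8C 86 EE 92 86.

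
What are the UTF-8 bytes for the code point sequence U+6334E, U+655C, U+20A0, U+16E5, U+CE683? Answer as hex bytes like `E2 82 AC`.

F1 A3 8D 8E E6 95 9C E2 82 A0 E1 9B A5 F3 8E 9A 83

U+6334E: 4-byte form → F1 A3 8D 8E.
U+655C: 3-byte form → E6 95 9C.
U+20A0: 3-byte form → E2 82 A0.
U+16E5: 3-byte form → E1 9B A5.
U+CE683: 4-byte form → F3 8E 9A 83.
Concatenated (17 bytes): F1 A3 8D 8E E6 95 9C E2 82 A0 E1 9B A5 F3 8E 9A 83.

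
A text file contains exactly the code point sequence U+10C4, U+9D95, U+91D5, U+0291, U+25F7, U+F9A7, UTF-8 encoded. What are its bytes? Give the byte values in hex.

U+10C4: 3-byte form → E1 83 84.
U+9D95: 3-byte form → E9 B6 95.
U+91D5: 3-byte form → E9 87 95.
U+0291: 2-byte form → CA 91.
U+25F7: 3-byte form → E2 97 B7.
U+F9A7: 3-byte form → EF A6 A7.
Concatenated (17 bytes): E1 83 84 E9 B6 95 E9 87 95 CA 91 E2 97 B7 EF A6 A7.

E1 83 84 E9 B6 95 E9 87 95 CA 91 E2 97 B7 EF A6 A7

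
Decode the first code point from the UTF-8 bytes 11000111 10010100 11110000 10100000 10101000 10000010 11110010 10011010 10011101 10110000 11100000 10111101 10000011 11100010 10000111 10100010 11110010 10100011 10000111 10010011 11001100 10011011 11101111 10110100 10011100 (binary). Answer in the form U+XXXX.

U+01D4

Offset 0: leading byte 0xC7 = 11000111 → 2-byte char #1 = C7 94.
Leading byte 0xC7 = 11000111 matches 110xxxxx → 2-byte sequence.
Byte 1: 0xC7 = 11000111, payload 00111 (5 bits).
Byte 2: 0x94 = 10010100 (10xxxxxx ✓), payload 010100.
Concatenate: 00111010100 = 0x1D4 (11 bits → U+01D4).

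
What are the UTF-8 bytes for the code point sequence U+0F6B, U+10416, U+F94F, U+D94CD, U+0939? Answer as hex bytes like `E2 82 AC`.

E0 BD AB F0 90 90 96 EF A5 8F F3 99 93 8D E0 A4 B9

U+0F6B: 3-byte form → E0 BD AB.
U+10416: 4-byte form → F0 90 90 96.
U+F94F: 3-byte form → EF A5 8F.
U+D94CD: 4-byte form → F3 99 93 8D.
U+0939: 3-byte form → E0 A4 B9.
Concatenated (17 bytes): E0 BD AB F0 90 90 96 EF A5 8F F3 99 93 8D E0 A4 B9.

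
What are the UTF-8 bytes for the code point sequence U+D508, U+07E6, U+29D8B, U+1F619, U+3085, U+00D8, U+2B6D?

ED 94 88 DF A6 F0 A9 B6 8B F0 9F 98 99 E3 82 85 C3 98 E2 AD AD

U+D508: 3-byte form → ED 94 88.
U+07E6: 2-byte form → DF A6.
U+29D8B: 4-byte form → F0 A9 B6 8B.
U+1F619: 4-byte form → F0 9F 98 99.
U+3085: 3-byte form → E3 82 85.
U+00D8: 2-byte form → C3 98.
U+2B6D: 3-byte form → E2 AD AD.
Concatenated (21 bytes): ED 94 88 DF A6 F0 A9 B6 8B F0 9F 98 99 E3 82 85 C3 98 E2 AD AD.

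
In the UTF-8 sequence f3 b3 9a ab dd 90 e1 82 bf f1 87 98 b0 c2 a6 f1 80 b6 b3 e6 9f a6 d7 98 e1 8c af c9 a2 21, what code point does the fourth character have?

U+47630

Offset 0: leading byte 0xF3 = 11110011 → 4-byte char #1 = F3 B3 9A AB.
Offset 4: leading byte 0xDD = 11011101 → 2-byte char #2 = DD 90.
Offset 6: leading byte 0xE1 = 11100001 → 3-byte char #3 = E1 82 BF.
Offset 9: leading byte 0xF1 = 11110001 → 4-byte char #4 = F1 87 98 B0.
Leading byte 0xF1 = 11110001 matches 11110xxx → 4-byte sequence.
Byte 1: 0xF1 = 11110001, payload 001 (3 bits).
Byte 2: 0x87 = 10000111 (10xxxxxx ✓), payload 000111.
Byte 3: 0x98 = 10011000 (10xxxxxx ✓), payload 011000.
Byte 4: 0xB0 = 10110000 (10xxxxxx ✓), payload 110000.
Concatenate: 001000111011000110000 = 0x47630 (21 bits → U+47630).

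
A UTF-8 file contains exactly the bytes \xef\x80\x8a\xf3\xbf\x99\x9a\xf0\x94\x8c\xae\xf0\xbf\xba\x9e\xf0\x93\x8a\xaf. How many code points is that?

5

Byte at offset 0: 0xEF = 11101111 → 3-byte char (#1). Advance 3.
Byte at offset 3: 0xF3 = 11110011 → 4-byte char (#2). Advance 4.
Byte at offset 7: 0xF0 = 11110000 → 4-byte char (#3). Advance 4.
Byte at offset 11: 0xF0 = 11110000 → 4-byte char (#4). Advance 4.
Byte at offset 15: 0xF0 = 11110000 → 4-byte char (#5). Advance 4.
Reached end at offset 19 after 5 code points.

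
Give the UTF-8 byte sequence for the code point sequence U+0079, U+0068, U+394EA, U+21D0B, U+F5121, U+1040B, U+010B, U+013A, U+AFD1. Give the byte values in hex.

U+0079: 1-byte form → 79.
U+0068: 1-byte form → 68.
U+394EA: 4-byte form → F0 B9 93 AA.
U+21D0B: 4-byte form → F0 A1 B4 8B.
U+F5121: 4-byte form → F3 B5 84 A1.
U+1040B: 4-byte form → F0 90 90 8B.
U+010B: 2-byte form → C4 8B.
U+013A: 2-byte form → C4 BA.
U+AFD1: 3-byte form → EA BF 91.
Concatenated (25 bytes): 79 68 F0 B9 93 AA F0 A1 B4 8B F3 B5 84 A1 F0 90 90 8B C4 8B C4 BA EA BF 91.

79 68 F0 B9 93 AA F0 A1 B4 8B F3 B5 84 A1 F0 90 90 8B C4 8B C4 BA EA BF 91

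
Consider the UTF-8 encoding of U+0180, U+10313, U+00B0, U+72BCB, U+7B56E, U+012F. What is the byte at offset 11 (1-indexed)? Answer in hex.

0xAF

1-indexed offset 11 is 0-indexed offset 10.
U+0180 → 2-byte form C6 80 at offsets 0–1.
U+10313 → 4-byte form F0 90 8C 93 at offsets 2–5.
U+00B0 → 2-byte form C2 B0 at offsets 6–7.
U+72BCB → 4-byte form F1 B2 AF 8B at offsets 8–11.
Offset 10 falls in char 4's range; it's byte 3 of F1 B2 AF 8B = 0xAF.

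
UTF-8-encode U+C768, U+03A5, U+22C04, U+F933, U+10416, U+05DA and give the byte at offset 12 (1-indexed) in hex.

0xB3

1-indexed offset 12 is 0-indexed offset 11.
U+C768 → 3-byte form EC 9D A8 at offsets 0–2.
U+03A5 → 2-byte form CE A5 at offsets 3–4.
U+22C04 → 4-byte form F0 A2 B0 84 at offsets 5–8.
U+F933 → 3-byte form EF A4 B3 at offsets 9–11.
Offset 11 falls in char 4's range; it's byte 3 of EF A4 B3 = 0xB3.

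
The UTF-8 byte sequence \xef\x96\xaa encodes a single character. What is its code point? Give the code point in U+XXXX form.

Leading byte 0xEF = 11101111 matches 1110xxxx → 3-byte sequence.
Byte 1: 0xEF = 11101111, payload 1111 (4 bits).
Byte 2: 0x96 = 10010110 (10xxxxxx ✓), payload 010110.
Byte 3: 0xAA = 10101010 (10xxxxxx ✓), payload 101010.
Concatenate: 1111010110101010 = 0xF5AA (16 bits → U+F5AA).

U+F5AA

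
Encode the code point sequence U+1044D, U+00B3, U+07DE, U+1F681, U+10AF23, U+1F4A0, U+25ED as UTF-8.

F0 90 91 8D C2 B3 DF 9E F0 9F 9A 81 F4 8A BC A3 F0 9F 92 A0 E2 97 AD

U+1044D: 4-byte form → F0 90 91 8D.
U+00B3: 2-byte form → C2 B3.
U+07DE: 2-byte form → DF 9E.
U+1F681: 4-byte form → F0 9F 9A 81.
U+10AF23: 4-byte form → F4 8A BC A3.
U+1F4A0: 4-byte form → F0 9F 92 A0.
U+25ED: 3-byte form → E2 97 AD.
Concatenated (23 bytes): F0 90 91 8D C2 B3 DF 9E F0 9F 9A 81 F4 8A BC A3 F0 9F 92 A0 E2 97 AD.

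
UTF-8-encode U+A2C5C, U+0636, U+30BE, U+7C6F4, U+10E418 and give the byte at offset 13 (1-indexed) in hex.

0xB4

1-indexed offset 13 is 0-indexed offset 12.
U+A2C5C → 4-byte form F2 A2 B1 9C at offsets 0–3.
U+0636 → 2-byte form D8 B6 at offsets 4–5.
U+30BE → 3-byte form E3 82 BE at offsets 6–8.
U+7C6F4 → 4-byte form F1 BC 9B B4 at offsets 9–12.
Offset 12 falls in char 4's range; it's byte 4 of F1 BC 9B B4 = 0xB4.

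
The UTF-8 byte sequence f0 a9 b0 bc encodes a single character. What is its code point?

Leading byte 0xF0 = 11110000 matches 11110xxx → 4-byte sequence.
Byte 1: 0xF0 = 11110000, payload 000 (3 bits).
Byte 2: 0xA9 = 10101001 (10xxxxxx ✓), payload 101001.
Byte 3: 0xB0 = 10110000 (10xxxxxx ✓), payload 110000.
Byte 4: 0xBC = 10111100 (10xxxxxx ✓), payload 111100.
Concatenate: 000101001110000111100 = 0x29C3C (21 bits → U+29C3C).

U+29C3C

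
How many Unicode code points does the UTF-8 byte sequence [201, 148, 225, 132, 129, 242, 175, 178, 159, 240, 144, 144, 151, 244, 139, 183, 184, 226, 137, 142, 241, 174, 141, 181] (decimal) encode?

Byte at offset 0: 0xC9 = 11001001 → 2-byte char (#1). Advance 2.
Byte at offset 2: 0xE1 = 11100001 → 3-byte char (#2). Advance 3.
Byte at offset 5: 0xF2 = 11110010 → 4-byte char (#3). Advance 4.
Byte at offset 9: 0xF0 = 11110000 → 4-byte char (#4). Advance 4.
Byte at offset 13: 0xF4 = 11110100 → 4-byte char (#5). Advance 4.
Byte at offset 17: 0xE2 = 11100010 → 3-byte char (#6). Advance 3.
Byte at offset 20: 0xF1 = 11110001 → 4-byte char (#7). Advance 4.
Reached end at offset 24 after 7 code points.

7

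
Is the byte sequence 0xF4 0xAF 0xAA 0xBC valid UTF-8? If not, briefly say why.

invalid (encodes a value above U+10FFFF)

Leading byte 0xF4 = 11110100 → 4-byte form.
Payload = 0x12FABC, which exceeds U+10FFFF, the maximum Unicode code point. (Leading bytes F5–FF, or F4 followed by ≥ 0x90, are invalid.)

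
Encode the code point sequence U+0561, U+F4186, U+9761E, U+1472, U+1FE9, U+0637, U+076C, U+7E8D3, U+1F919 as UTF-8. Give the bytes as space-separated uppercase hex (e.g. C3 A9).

U+0561: 2-byte form → D5 A1.
U+F4186: 4-byte form → F3 B4 86 86.
U+9761E: 4-byte form → F2 97 98 9E.
U+1472: 3-byte form → E1 91 B2.
U+1FE9: 3-byte form → E1 BF A9.
U+0637: 2-byte form → D8 B7.
U+076C: 2-byte form → DD AC.
U+7E8D3: 4-byte form → F1 BE A3 93.
U+1F919: 4-byte form → F0 9F A4 99.
Concatenated (28 bytes): D5 A1 F3 B4 86 86 F2 97 98 9E E1 91 B2 E1 BF A9 D8 B7 DD AC F1 BE A3 93 F0 9F A4 99.

D5 A1 F3 B4 86 86 F2 97 98 9E E1 91 B2 E1 BF A9 D8 B7 DD AC F1 BE A3 93 F0 9F A4 99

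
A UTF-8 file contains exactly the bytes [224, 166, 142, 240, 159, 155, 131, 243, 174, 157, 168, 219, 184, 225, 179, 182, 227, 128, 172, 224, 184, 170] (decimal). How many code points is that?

Byte at offset 0: 0xE0 = 11100000 → 3-byte char (#1). Advance 3.
Byte at offset 3: 0xF0 = 11110000 → 4-byte char (#2). Advance 4.
Byte at offset 7: 0xF3 = 11110011 → 4-byte char (#3). Advance 4.
Byte at offset 11: 0xDB = 11011011 → 2-byte char (#4). Advance 2.
Byte at offset 13: 0xE1 = 11100001 → 3-byte char (#5). Advance 3.
Byte at offset 16: 0xE3 = 11100011 → 3-byte char (#6). Advance 3.
Byte at offset 19: 0xE0 = 11100000 → 3-byte char (#7). Advance 3.
Reached end at offset 22 after 7 code points.

7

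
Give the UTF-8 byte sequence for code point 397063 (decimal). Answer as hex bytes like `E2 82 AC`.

U+60F07 = 0x60F07 = 397063 decimal. In range U+10000–U+10FFFF → 4-byte form: 11110xxx 10xxxxxx 10xxxxxx 10xxxxxx.
Binary (21 bits): 001100000111100000111.
Split 3+6+6+6: 001 | 100000 | 111100 | 000111.
Byte 1: 11110001 = 0xF1.
Byte 2: 10100000 = 0xA0.
Byte 3: 10111100 = 0xBC.
Byte 4: 10000111 = 0x87.

F1 A0 BC 87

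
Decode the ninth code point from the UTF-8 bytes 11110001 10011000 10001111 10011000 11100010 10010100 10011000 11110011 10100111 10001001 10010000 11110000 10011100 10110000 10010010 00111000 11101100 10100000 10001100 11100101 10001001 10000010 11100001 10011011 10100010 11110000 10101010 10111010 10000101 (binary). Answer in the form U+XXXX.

U+2AE85

Offset 0: leading byte 0xF1 = 11110001 → 4-byte char #1 = F1 98 8F 98.
Offset 4: leading byte 0xE2 = 11100010 → 3-byte char #2 = E2 94 98.
Offset 7: leading byte 0xF3 = 11110011 → 4-byte char #3 = F3 A7 89 90.
Offset 11: leading byte 0xF0 = 11110000 → 4-byte char #4 = F0 9C B0 92.
Offset 15: leading byte 0x38 = 00111000 → 1-byte char #5 = 38.
Offset 16: leading byte 0xEC = 11101100 → 3-byte char #6 = EC A0 8C.
Offset 19: leading byte 0xE5 = 11100101 → 3-byte char #7 = E5 89 82.
Offset 22: leading byte 0xE1 = 11100001 → 3-byte char #8 = E1 9B A2.
Offset 25: leading byte 0xF0 = 11110000 → 4-byte char #9 = F0 AA BA 85.
Leading byte 0xF0 = 11110000 matches 11110xxx → 4-byte sequence.
Byte 1: 0xF0 = 11110000, payload 000 (3 bits).
Byte 2: 0xAA = 10101010 (10xxxxxx ✓), payload 101010.
Byte 3: 0xBA = 10111010 (10xxxxxx ✓), payload 111010.
Byte 4: 0x85 = 10000101 (10xxxxxx ✓), payload 000101.
Concatenate: 000101010111010000101 = 0x2AE85 (21 bits → U+2AE85).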